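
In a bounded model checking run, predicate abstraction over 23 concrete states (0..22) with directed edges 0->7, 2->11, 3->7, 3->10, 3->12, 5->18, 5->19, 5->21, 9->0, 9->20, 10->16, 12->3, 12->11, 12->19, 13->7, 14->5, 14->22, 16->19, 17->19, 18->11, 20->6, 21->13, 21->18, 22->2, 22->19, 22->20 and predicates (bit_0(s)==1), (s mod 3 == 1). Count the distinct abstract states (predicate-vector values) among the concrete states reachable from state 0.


BFS from 0:
Concrete reachable: {0, 7}
Abstract via predicates (bit_0(s)==1), (s mod 3 == 1):
  (0,0) <- {0}
  (1,1) <- {7}
Distinct abstract states = 2

2


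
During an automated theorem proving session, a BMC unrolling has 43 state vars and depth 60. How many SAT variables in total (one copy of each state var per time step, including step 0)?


BMC unrolls to depth k, creating one copy of each state var for steps 0..k.
Step count = 60 + 1 = 61 (steps 0 through 60)
Vars per step = 43
Total = 43 * 61 = 2623

2623


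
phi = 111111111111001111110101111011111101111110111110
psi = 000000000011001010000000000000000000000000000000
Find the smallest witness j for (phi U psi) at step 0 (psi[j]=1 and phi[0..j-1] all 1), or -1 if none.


(phi U psi) at 0: need smallest j with psi[j]=1 and phi[i]=1 for all i in [0,j).
Scan from step 0:
  step 0: phi=1, psi=0 -> continue
  step 1: phi=1, psi=0 -> continue
  step 2: phi=1, psi=0 -> continue
  step 3: phi=1, psi=0 -> continue
  step 10: psi=1 and phi held for [0,10) -> witness found
Witness step = 10

10


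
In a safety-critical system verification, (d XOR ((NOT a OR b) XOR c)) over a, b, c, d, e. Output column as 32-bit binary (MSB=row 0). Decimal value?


Formula: (d XOR ((NOT a OR b) XOR c)) over a, b, c, d, e (32 rows)
Evaluate each row (bits = a,b,c,d,e, MSB first):
  row 0 [00000]: (0 XOR ((NOT 0 OR 0) XOR 0)) -> 1
  row 1 [00001]: (0 XOR ((NOT 0 OR 0) XOR 0)) -> 1
  row 2 [00010]: (1 XOR ((NOT 0 OR 0) XOR 0)) -> 0
  row 3 [00011]: (1 XOR ((NOT 0 OR 0) XOR 0)) -> 0
  row 4 [00100]: (0 XOR ((NOT 0 OR 0) XOR 1)) -> 0
  row 5 [00101]: (0 XOR ((NOT 0 OR 0) XOR 1)) -> 0
  row 6 [00110]: (1 XOR ((NOT 0 OR 0) XOR 1)) -> 1
  row 7 [00111]: (1 XOR ((NOT 0 OR 0) XOR 1)) -> 1
  row 8 [01000]: (0 XOR ((NOT 0 OR 1) XOR 0)) -> 1
  row 9 [01001]: (0 XOR ((NOT 0 OR 1) XOR 0)) -> 1
  row 10 [01010]: (1 XOR ((NOT 0 OR 1) XOR 0)) -> 0
  row 11 [01011]: (1 XOR ((NOT 0 OR 1) XOR 0)) -> 0
  row 12 [01100]: (0 XOR ((NOT 0 OR 1) XOR 1)) -> 0
  row 13 [01101]: (0 XOR ((NOT 0 OR 1) XOR 1)) -> 0
  row 14 [01110]: (1 XOR ((NOT 0 OR 1) XOR 1)) -> 1
  row 15 [01111]: (1 XOR ((NOT 0 OR 1) XOR 1)) -> 1
  row 16 [10000]: (0 XOR ((NOT 1 OR 0) XOR 0)) -> 0
  row 17 [10001]: (0 XOR ((NOT 1 OR 0) XOR 0)) -> 0
  row 18 [10010]: (1 XOR ((NOT 1 OR 0) XOR 0)) -> 1
  row 19 [10011]: (1 XOR ((NOT 1 OR 0) XOR 0)) -> 1
  row 20 [10100]: (0 XOR ((NOT 1 OR 0) XOR 1)) -> 1
  row 21 [10101]: (0 XOR ((NOT 1 OR 0) XOR 1)) -> 1
  row 22 [10110]: (1 XOR ((NOT 1 OR 0) XOR 1)) -> 0
  row 23 [10111]: (1 XOR ((NOT 1 OR 0) XOR 1)) -> 0
  row 24 [11000]: (0 XOR ((NOT 1 OR 1) XOR 0)) -> 1
  row 25 [11001]: (0 XOR ((NOT 1 OR 1) XOR 0)) -> 1
  row 26 [11010]: (1 XOR ((NOT 1 OR 1) XOR 0)) -> 0
  row 27 [11011]: (1 XOR ((NOT 1 OR 1) XOR 0)) -> 0
  row 28 [11100]: (0 XOR ((NOT 1 OR 1) XOR 1)) -> 0
  row 29 [11101]: (0 XOR ((NOT 1 OR 1) XOR 1)) -> 0
  row 30 [11110]: (1 XOR ((NOT 1 OR 1) XOR 1)) -> 1
  row 31 [11111]: (1 XOR ((NOT 1 OR 1) XOR 1)) -> 1
Full result column, 4 rows per line (a,b,c fixed per line; d,e runs 00..11 left to right):
  rows 0-3 [a,b,c=000]: 1100  = hex C
  rows 4-7 [a,b,c=001]: 0011  = hex 3
  rows 8-11 [a,b,c=010]: 1100  = hex C
  rows 12-15 [a,b,c=011]: 0011  = hex 3
  rows 16-19 [a,b,c=100]: 0011  = hex 3
  rows 20-23 [a,b,c=101]: 1100  = hex C
  rows 24-27 [a,b,c=110]: 1100  = hex C
  rows 28-31 [a,b,c=111]: 0011  = hex 3
Output column (row 0 .. row 31) = 11000011110000110011110011000011
Output column grouped in 4s = 1100 0011 1100 0011 0011 1100 1100 0011 = 0xC3C33CC3
Convert to decimal digit by digit (value = value*16 + digit):
  C -> 12
  12*16 + 3 = 195
  195*16 + 12 (C) = 3132
  3132*16 + 3 = 50115
  50115*16 + 3 = 801843
  801843*16 + 12 (C) = 12829500
  12829500*16 + 12 (C) = 205272012
  205272012*16 + 3 = 3284352195
Decimal = 3284352195

3284352195


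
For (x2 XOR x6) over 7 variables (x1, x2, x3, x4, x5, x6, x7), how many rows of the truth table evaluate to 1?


Formula: (x2 XOR x6) over 7 vars (128 rows)
Evaluate each row (x1, x2, x3, x4, x5, x6, x7 as bits, MSB first):
  row 0 [0000000]: (0 XOR 0) -> 0
  row 1 [0000001]: (0 XOR 0) -> 0
  row 2 [0000010]: (0 XOR 1) -> 1
  row 3 [0000011]: (0 XOR 1) -> 1
  row 4 [0000100]: (0 XOR 0) -> 0
  (every remaining row is evaluated the same way; all 128 results are listed next)
Full result column, 8 rows per line (x1,x2,x3,x4 fixed per line; x5,x6,x7 runs 000..111 left to right):
  rows 0-7 [x1,x2,x3,x4=0000]: 00110011  (ones: 4)
  rows 8-15 [x1,x2,x3,x4=0001]: 00110011  (ones: 4)
  rows 16-23 [x1,x2,x3,x4=0010]: 00110011  (ones: 4)
  rows 24-31 [x1,x2,x3,x4=0011]: 00110011  (ones: 4)
  rows 32-39 [x1,x2,x3,x4=0100]: 11001100  (ones: 4)
  rows 40-47 [x1,x2,x3,x4=0101]: 11001100  (ones: 4)
  rows 48-55 [x1,x2,x3,x4=0110]: 11001100  (ones: 4)
  rows 56-63 [x1,x2,x3,x4=0111]: 11001100  (ones: 4)
  rows 64-71 [x1,x2,x3,x4=1000]: 00110011  (ones: 4)
  rows 72-79 [x1,x2,x3,x4=1001]: 00110011  (ones: 4)
  rows 80-87 [x1,x2,x3,x4=1010]: 00110011  (ones: 4)
  rows 88-95 [x1,x2,x3,x4=1011]: 00110011  (ones: 4)
  rows 96-103 [x1,x2,x3,x4=1100]: 11001100  (ones: 4)
  rows 104-111 [x1,x2,x3,x4=1101]: 11001100  (ones: 4)
  rows 112-119 [x1,x2,x3,x4=1110]: 11001100  (ones: 4)
  rows 120-127 [x1,x2,x3,x4=1111]: 11001100  (ones: 4)
Count of 1-rows = 4+4+4+4+4+4+4+4+4+4+4+4+4+4+4+4 = 64

64


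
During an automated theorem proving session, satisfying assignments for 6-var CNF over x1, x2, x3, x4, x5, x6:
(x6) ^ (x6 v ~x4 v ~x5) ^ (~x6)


CNF with 3 clauses over 6 vars (64 assignments).
An assignment satisfies CNF iff every clause has >=1 true literal.
Check each row (bits = x1,x2,x3,x4,x5,x6; clause T/F shown):
  row 0 [000000]: clauses=FTT -> 0
  row 1 [000001]: clauses=TTF -> 0
  row 2 [000010]: clauses=FTT -> 0
  row 3 [000011]: clauses=TTF -> 0
  row 4 [000100]: clauses=FTT -> 0
  (every remaining row is evaluated the same way; all 64 results are listed next)
Full result column, 8 rows per line (x1,x2,x3 fixed per line; x4,x5,x6 runs 000..111 left to right):
  rows 0-7 [x1,x2,x3=000]: 00000000  (ones: 0)
  rows 8-15 [x1,x2,x3=001]: 00000000  (ones: 0)
  rows 16-23 [x1,x2,x3=010]: 00000000  (ones: 0)
  rows 24-31 [x1,x2,x3=011]: 00000000  (ones: 0)
  rows 32-39 [x1,x2,x3=100]: 00000000  (ones: 0)
  rows 40-47 [x1,x2,x3=101]: 00000000  (ones: 0)
  rows 48-55 [x1,x2,x3=110]: 00000000  (ones: 0)
  rows 56-63 [x1,x2,x3=111]: 00000000  (ones: 0)
Satisfying assignments = 0+0+0+0+0+0+0+0 = 0

0


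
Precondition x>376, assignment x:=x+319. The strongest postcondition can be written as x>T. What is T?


Formula: sp(P, x:=E) = exists old_x. (x = E[old_x/x]) AND P[old_x/x] (old_x is the value of x before the assignment; eliminate old_x by solving x = E[old_x/x] for old_x)
Step 1: Precondition P: x>376, i.e. old_x > 376
Step 2: Assignment gives x = old_x + 319, so old_x = x - 319
Step 3: Substitute into P: x - 319 > 376
Step 4: Simplify: x > 376+319 = 695

695


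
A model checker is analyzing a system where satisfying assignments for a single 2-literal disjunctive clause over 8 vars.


Step 1: Total=2^8=256
Step 2: Unsat when all 2 false: 2^6=64
Step 3: Sat=256-64=192

192


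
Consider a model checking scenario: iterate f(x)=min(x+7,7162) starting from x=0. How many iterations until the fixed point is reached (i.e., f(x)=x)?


Step 1: x=0, cap=7162, increment=7
Step 2: x grows by 7 each step until capped at 7162; fixed point is x=7162
Step 3: iterations = ceil(7162/7) = 1024

1024


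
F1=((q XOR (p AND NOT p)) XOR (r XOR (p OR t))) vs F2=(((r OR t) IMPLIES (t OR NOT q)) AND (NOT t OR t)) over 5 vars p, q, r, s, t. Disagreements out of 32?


F1 = ((q XOR (p AND NOT p)) XOR (r XOR (p OR t)))
F2 = (((r OR t) IMPLIES (t OR NOT q)) AND (NOT t OR t))
Evaluate both on each of 32 rows (bits = p,q,r,s,t):
  row 0 [00000]: F1=0 F2=1 (differ) -> 1
  row 1 [00001]: F1=1 F2=1 -> 0
  row 2 [00010]: F1=0 F2=1 (differ) -> 1
  row 3 [00011]: F1=1 F2=1 -> 0
  row 4 [00100]: F1=1 F2=1 -> 0
  row 5 [00101]: F1=0 F2=1 (differ) -> 1
  row 6 [00110]: F1=1 F2=1 -> 0
  row 7 [00111]: F1=0 F2=1 (differ) -> 1
  row 8 [01000]: F1=1 F2=1 -> 0
  row 9 [01001]: F1=0 F2=1 (differ) -> 1
  row 10 [01010]: F1=1 F2=1 -> 0
  row 11 [01011]: F1=0 F2=1 (differ) -> 1
  row 12 [01100]: F1=0 F2=0 -> 0
  row 13 [01101]: F1=1 F2=1 -> 0
  row 14 [01110]: F1=0 F2=0 -> 0
  row 15 [01111]: F1=1 F2=1 -> 0
  row 16 [10000]: F1=1 F2=1 -> 0
  row 17 [10001]: F1=1 F2=1 -> 0
  row 18 [10010]: F1=1 F2=1 -> 0
  row 19 [10011]: F1=1 F2=1 -> 0
  row 20 [10100]: F1=0 F2=1 (differ) -> 1
  row 21 [10101]: F1=0 F2=1 (differ) -> 1
  row 22 [10110]: F1=0 F2=1 (differ) -> 1
  row 23 [10111]: F1=0 F2=1 (differ) -> 1
  row 24 [11000]: F1=0 F2=1 (differ) -> 1
  row 25 [11001]: F1=0 F2=1 (differ) -> 1
  row 26 [11010]: F1=0 F2=1 (differ) -> 1
  row 27 [11011]: F1=0 F2=1 (differ) -> 1
  row 28 [11100]: F1=1 F2=0 (differ) -> 1
  row 29 [11101]: F1=1 F2=1 -> 0
  row 30 [11110]: F1=1 F2=0 (differ) -> 1
  row 31 [11111]: F1=1 F2=1 -> 0
Full result column, 8 rows per line (p,q fixed per line; r,s,t runs 000..111 left to right):
  rows 0-7 [p,q=00]: 10100101  (ones: 4)
  rows 8-15 [p,q=01]: 01010000  (ones: 2)
  rows 16-23 [p,q=10]: 00001111  (ones: 4)
  rows 24-31 [p,q=11]: 11111010  (ones: 6)
Disagreements = 4+2+4+6 = 16

16


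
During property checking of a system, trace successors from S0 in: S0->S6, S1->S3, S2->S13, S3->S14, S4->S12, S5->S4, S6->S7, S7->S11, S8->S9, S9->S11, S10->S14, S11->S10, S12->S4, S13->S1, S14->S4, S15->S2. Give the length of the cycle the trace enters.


Trace from S0 until a state repeats:
  S0 -> S6 -> S7 -> S11 -> S10 -> S14 -> S4 -> S12 -> S4
S4 first seen at step 6, revisited at step 8.
Cycle length = 8 - 6 = 2

2


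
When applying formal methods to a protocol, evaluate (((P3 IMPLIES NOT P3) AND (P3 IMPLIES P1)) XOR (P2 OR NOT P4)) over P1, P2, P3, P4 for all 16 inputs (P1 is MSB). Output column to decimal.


Formula: (((P3 IMPLIES NOT P3) AND (P3 IMPLIES P1)) XOR (P2 OR NOT P4)) over P1, P2, P3, P4 (16 rows)
Evaluate each row (bits = P1,P2,P3,P4, MSB first):
  row 0 [0000]: (((0 IMPLIES NOT 0) AND (0 IMPLIES 0)) XOR (0 OR NOT 0)) -> 0
  row 1 [0001]: (((0 IMPLIES NOT 0) AND (0 IMPLIES 0)) XOR (0 OR NOT 1)) -> 1
  row 2 [0010]: (((1 IMPLIES NOT 1) AND (1 IMPLIES 0)) XOR (0 OR NOT 0)) -> 1
  row 3 [0011]: (((1 IMPLIES NOT 1) AND (1 IMPLIES 0)) XOR (0 OR NOT 1)) -> 0
  row 4 [0100]: (((0 IMPLIES NOT 0) AND (0 IMPLIES 0)) XOR (1 OR NOT 0)) -> 0
  row 5 [0101]: (((0 IMPLIES NOT 0) AND (0 IMPLIES 0)) XOR (1 OR NOT 1)) -> 0
  row 6 [0110]: (((1 IMPLIES NOT 1) AND (1 IMPLIES 0)) XOR (1 OR NOT 0)) -> 1
  row 7 [0111]: (((1 IMPLIES NOT 1) AND (1 IMPLIES 0)) XOR (1 OR NOT 1)) -> 1
  row 8 [1000]: (((0 IMPLIES NOT 0) AND (0 IMPLIES 1)) XOR (0 OR NOT 0)) -> 0
  row 9 [1001]: (((0 IMPLIES NOT 0) AND (0 IMPLIES 1)) XOR (0 OR NOT 1)) -> 1
  row 10 [1010]: (((1 IMPLIES NOT 1) AND (1 IMPLIES 1)) XOR (0 OR NOT 0)) -> 1
  row 11 [1011]: (((1 IMPLIES NOT 1) AND (1 IMPLIES 1)) XOR (0 OR NOT 1)) -> 0
  row 12 [1100]: (((0 IMPLIES NOT 0) AND (0 IMPLIES 1)) XOR (1 OR NOT 0)) -> 0
  row 13 [1101]: (((0 IMPLIES NOT 0) AND (0 IMPLIES 1)) XOR (1 OR NOT 1)) -> 0
  row 14 [1110]: (((1 IMPLIES NOT 1) AND (1 IMPLIES 1)) XOR (1 OR NOT 0)) -> 1
  row 15 [1111]: (((1 IMPLIES NOT 1) AND (1 IMPLIES 1)) XOR (1 OR NOT 1)) -> 1
Full result column, 4 rows per line (P1,P2 fixed per line; P3,P4 runs 00..11 left to right):
  rows 0-3 [P1,P2=00]: 0110  = hex 6
  rows 4-7 [P1,P2=01]: 0011  = hex 3
  rows 8-11 [P1,P2=10]: 0110  = hex 6
  rows 12-15 [P1,P2=11]: 0011  = hex 3
Output column (row 0 .. row 15) = 0110001101100011
Output column grouped in 4s = 0110 0011 0110 0011 = 0x6363
Convert to decimal digit by digit (value = value*16 + digit):
  6 -> 6
  6*16 + 3 = 99
  99*16 + 6 = 1590
  1590*16 + 3 = 25443
Decimal = 25443

25443


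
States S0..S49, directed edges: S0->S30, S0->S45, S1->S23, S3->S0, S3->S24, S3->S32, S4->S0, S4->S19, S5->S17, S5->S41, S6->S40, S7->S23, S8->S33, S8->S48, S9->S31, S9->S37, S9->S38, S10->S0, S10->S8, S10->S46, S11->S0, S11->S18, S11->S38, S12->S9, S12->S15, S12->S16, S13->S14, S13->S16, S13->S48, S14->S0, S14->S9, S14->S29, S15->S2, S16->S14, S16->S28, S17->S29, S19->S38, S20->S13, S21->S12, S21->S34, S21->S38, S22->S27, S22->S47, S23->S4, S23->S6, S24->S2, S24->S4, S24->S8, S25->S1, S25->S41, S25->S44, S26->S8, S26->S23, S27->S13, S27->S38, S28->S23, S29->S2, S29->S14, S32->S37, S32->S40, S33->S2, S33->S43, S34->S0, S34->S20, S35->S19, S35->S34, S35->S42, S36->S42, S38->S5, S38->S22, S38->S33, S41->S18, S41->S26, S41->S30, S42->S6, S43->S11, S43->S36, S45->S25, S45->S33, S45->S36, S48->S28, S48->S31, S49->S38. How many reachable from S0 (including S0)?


BFS from S0:
  layer 0: {S0}
  layer 1: {S30, S45}
  layer 2: {S25, S33, S36}
  layer 3: {S1, S2, S41, S42, S43, S44}
  layer 4: {S6, S11, S18, S23, S26}
  layer 5: {S4, S8, S38, S40}
  layer 6: {S5, S19, S22, S48}
  layer 7: {S17, S27, S28, S31, S47}
  layer 8: {S13, S29}
  layer 9: {S14, S16}
  layer 10: {S9}
  layer 11: {S37}
Reachable set: {S0, S1, S2, S4, S5, S6, S8, S9, S11, S13, S14, S16, S17, S18, S19, S22, S23, S25, S26, S27, S28, S29, S30, S31, S33, S36, S37, S38, S40, S41, S42, S43, S44, S45, S47, S48}
Count = 36

36


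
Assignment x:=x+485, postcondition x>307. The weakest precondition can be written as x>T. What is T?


Formula: wp(x:=E, P) = P[E/x] (substitute E for x in postcondition)
Step 1: Postcondition: x>307
Step 2: Substitute x+485 for x: x+485>307
Step 3: Solve for x: x > 307-485 = -178

-178


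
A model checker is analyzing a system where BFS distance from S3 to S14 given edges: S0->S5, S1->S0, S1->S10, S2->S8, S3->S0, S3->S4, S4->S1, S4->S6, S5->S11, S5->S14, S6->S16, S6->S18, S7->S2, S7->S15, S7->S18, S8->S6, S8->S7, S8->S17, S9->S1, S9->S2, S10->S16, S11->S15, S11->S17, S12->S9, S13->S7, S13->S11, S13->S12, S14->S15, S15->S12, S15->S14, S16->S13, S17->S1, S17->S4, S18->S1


BFS layer-by-layer from S3:
  dist 0: {S3}
  dist 1: {S0, S4}
  dist 2: {S1, S5, S6}
  dist 3: {S10, S11, S14, S16, S18}
  -> S14 reached at distance 3
Shortest path length = 3

3


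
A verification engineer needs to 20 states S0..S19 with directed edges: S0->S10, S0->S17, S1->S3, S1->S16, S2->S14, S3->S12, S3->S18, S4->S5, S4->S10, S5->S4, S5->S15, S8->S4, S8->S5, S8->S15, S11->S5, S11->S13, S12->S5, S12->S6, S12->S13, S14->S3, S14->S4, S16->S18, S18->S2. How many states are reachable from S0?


BFS from S0:
  layer 0: {S0}
  layer 1: {S10, S17}
Reachable set: {S0, S10, S17}
Count = 3

3


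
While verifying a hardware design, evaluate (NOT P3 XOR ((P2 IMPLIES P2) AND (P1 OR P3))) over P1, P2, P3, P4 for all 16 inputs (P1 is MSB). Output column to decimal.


Formula: (NOT P3 XOR ((P2 IMPLIES P2) AND (P1 OR P3))) over P1, P2, P3, P4 (16 rows)
Evaluate each row (bits = P1,P2,P3,P4, MSB first):
  row 0 [0000]: (NOT 0 XOR ((0 IMPLIES 0) AND (0 OR 0))) -> 1
  row 1 [0001]: (NOT 0 XOR ((0 IMPLIES 0) AND (0 OR 0))) -> 1
  row 2 [0010]: (NOT 1 XOR ((0 IMPLIES 0) AND (0 OR 1))) -> 1
  row 3 [0011]: (NOT 1 XOR ((0 IMPLIES 0) AND (0 OR 1))) -> 1
  row 4 [0100]: (NOT 0 XOR ((1 IMPLIES 1) AND (0 OR 0))) -> 1
  row 5 [0101]: (NOT 0 XOR ((1 IMPLIES 1) AND (0 OR 0))) -> 1
  row 6 [0110]: (NOT 1 XOR ((1 IMPLIES 1) AND (0 OR 1))) -> 1
  row 7 [0111]: (NOT 1 XOR ((1 IMPLIES 1) AND (0 OR 1))) -> 1
  row 8 [1000]: (NOT 0 XOR ((0 IMPLIES 0) AND (1 OR 0))) -> 0
  row 9 [1001]: (NOT 0 XOR ((0 IMPLIES 0) AND (1 OR 0))) -> 0
  row 10 [1010]: (NOT 1 XOR ((0 IMPLIES 0) AND (1 OR 1))) -> 1
  row 11 [1011]: (NOT 1 XOR ((0 IMPLIES 0) AND (1 OR 1))) -> 1
  row 12 [1100]: (NOT 0 XOR ((1 IMPLIES 1) AND (1 OR 0))) -> 0
  row 13 [1101]: (NOT 0 XOR ((1 IMPLIES 1) AND (1 OR 0))) -> 0
  row 14 [1110]: (NOT 1 XOR ((1 IMPLIES 1) AND (1 OR 1))) -> 1
  row 15 [1111]: (NOT 1 XOR ((1 IMPLIES 1) AND (1 OR 1))) -> 1
Full result column, 4 rows per line (P1,P2 fixed per line; P3,P4 runs 00..11 left to right):
  rows 0-3 [P1,P2=00]: 1111  = hex F
  rows 4-7 [P1,P2=01]: 1111  = hex F
  rows 8-11 [P1,P2=10]: 0011  = hex 3
  rows 12-15 [P1,P2=11]: 0011  = hex 3
Output column (row 0 .. row 15) = 1111111100110011
Output column grouped in 4s = 1111 1111 0011 0011 = 0xFF33
Convert to decimal digit by digit (value = value*16 + digit):
  F -> 15
  15*16 + 15 (F) = 255
  255*16 + 3 = 4083
  4083*16 + 3 = 65331
Decimal = 65331

65331


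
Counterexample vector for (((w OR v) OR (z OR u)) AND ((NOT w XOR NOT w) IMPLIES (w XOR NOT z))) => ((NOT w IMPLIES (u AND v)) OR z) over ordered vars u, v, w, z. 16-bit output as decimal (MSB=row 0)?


F1 = (((w OR v) OR (z OR u)) AND ((NOT w XOR NOT w) IMPLIES (w XOR NOT z)))
F2 = ((NOT w IMPLIES (u AND v)) OR z)
Counterexample to F1=>F2 is where F1=1 and F2=0.
Evaluate each row (bits = u,v,w,z, MSB first):
  row 0 [0000]: F1=0 F2=0 -> F1&~F2 -> 0
  row 1 [0001]: F1=1 F2=1 -> F1&~F2 -> 0
  row 2 [0010]: F1=1 F2=1 -> F1&~F2 -> 0
  row 3 [0011]: F1=1 F2=1 -> F1&~F2 -> 0
  row 4 [0100]: F1=1 F2=0 -> F1&~F2 -> 1
  row 5 [0101]: F1=1 F2=1 -> F1&~F2 -> 0
  row 6 [0110]: F1=1 F2=1 -> F1&~F2 -> 0
  row 7 [0111]: F1=1 F2=1 -> F1&~F2 -> 0
  row 8 [1000]: F1=1 F2=0 -> F1&~F2 -> 1
  row 9 [1001]: F1=1 F2=1 -> F1&~F2 -> 0
  row 10 [1010]: F1=1 F2=1 -> F1&~F2 -> 0
  row 11 [1011]: F1=1 F2=1 -> F1&~F2 -> 0
  row 12 [1100]: F1=1 F2=1 -> F1&~F2 -> 0
  row 13 [1101]: F1=1 F2=1 -> F1&~F2 -> 0
  row 14 [1110]: F1=1 F2=1 -> F1&~F2 -> 0
  row 15 [1111]: F1=1 F2=1 -> F1&~F2 -> 0
Full result column, 4 rows per line (u,v fixed per line; w,z runs 00..11 left to right):
  rows 0-3 [u,v=00]: 0000  = hex 0
  rows 4-7 [u,v=01]: 1000  = hex 8
  rows 8-11 [u,v=10]: 1000  = hex 8
  rows 12-15 [u,v=11]: 0000  = hex 0
Counterexample vector (row 0 .. row 15) = 0000100010000000
Output column grouped in 4s = 0000 1000 1000 0000 = 0x0880
Convert to decimal digit by digit (value = value*16 + digit):
  0 -> 0
  0*16 + 8 = 8
  8*16 + 8 = 136
  136*16 + 0 = 2176
Decimal = 2176

2176


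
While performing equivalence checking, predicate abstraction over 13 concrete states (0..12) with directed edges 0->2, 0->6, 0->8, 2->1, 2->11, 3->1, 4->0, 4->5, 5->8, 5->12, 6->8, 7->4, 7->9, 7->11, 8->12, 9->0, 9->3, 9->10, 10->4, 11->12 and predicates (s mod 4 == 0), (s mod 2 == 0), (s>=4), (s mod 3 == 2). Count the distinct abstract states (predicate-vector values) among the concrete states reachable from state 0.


BFS from 0:
Concrete reachable: {0, 1, 2, 6, 8, 11, 12}
Abstract via predicates (s mod 4 == 0), (s mod 2 == 0), (s>=4), (s mod 3 == 2):
  (0,0,0,0) <- {1}
  (0,0,1,1) <- {11}
  (0,1,0,1) <- {2}
  (0,1,1,0) <- {6}
  (1,1,0,0) <- {0}
  (1,1,1,0) <- {12}
  (1,1,1,1) <- {8}
Distinct abstract states = 7

7


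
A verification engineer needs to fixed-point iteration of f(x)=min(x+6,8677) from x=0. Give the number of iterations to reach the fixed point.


Step 1: x=0, cap=8677, increment=6
Step 2: x grows by 6 each step until capped at 8677; fixed point is x=8677
Step 3: iterations = ceil(8677/6) = 1447

1447


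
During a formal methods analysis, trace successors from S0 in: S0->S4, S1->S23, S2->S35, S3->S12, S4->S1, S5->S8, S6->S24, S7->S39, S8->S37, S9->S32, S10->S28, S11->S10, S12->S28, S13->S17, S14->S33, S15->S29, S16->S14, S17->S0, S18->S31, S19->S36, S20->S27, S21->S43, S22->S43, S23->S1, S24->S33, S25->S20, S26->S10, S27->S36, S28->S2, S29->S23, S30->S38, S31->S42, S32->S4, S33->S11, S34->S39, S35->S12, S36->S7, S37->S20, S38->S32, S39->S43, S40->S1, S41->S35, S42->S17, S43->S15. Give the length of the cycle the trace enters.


Trace from S0 until a state repeats:
  S0 -> S4 -> S1 -> S23 -> S1
S1 first seen at step 2, revisited at step 4.
Cycle length = 4 - 2 = 2

2


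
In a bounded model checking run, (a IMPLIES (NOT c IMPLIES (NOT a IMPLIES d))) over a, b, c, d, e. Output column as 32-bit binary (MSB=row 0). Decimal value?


Formula: (a IMPLIES (NOT c IMPLIES (NOT a IMPLIES d))) over a, b, c, d, e (32 rows)
Evaluate each row (bits = a,b,c,d,e, MSB first):
  row 0 [00000]: (0 IMPLIES (NOT 0 IMPLIES (NOT 0 IMPLIES 0))) -> 1
  row 1 [00001]: (0 IMPLIES (NOT 0 IMPLIES (NOT 0 IMPLIES 0))) -> 1
  row 2 [00010]: (0 IMPLIES (NOT 0 IMPLIES (NOT 0 IMPLIES 1))) -> 1
  row 3 [00011]: (0 IMPLIES (NOT 0 IMPLIES (NOT 0 IMPLIES 1))) -> 1
  row 4 [00100]: (0 IMPLIES (NOT 1 IMPLIES (NOT 0 IMPLIES 0))) -> 1
  row 5 [00101]: (0 IMPLIES (NOT 1 IMPLIES (NOT 0 IMPLIES 0))) -> 1
  row 6 [00110]: (0 IMPLIES (NOT 1 IMPLIES (NOT 0 IMPLIES 1))) -> 1
  row 7 [00111]: (0 IMPLIES (NOT 1 IMPLIES (NOT 0 IMPLIES 1))) -> 1
  row 8 [01000]: (0 IMPLIES (NOT 0 IMPLIES (NOT 0 IMPLIES 0))) -> 1
  row 9 [01001]: (0 IMPLIES (NOT 0 IMPLIES (NOT 0 IMPLIES 0))) -> 1
  row 10 [01010]: (0 IMPLIES (NOT 0 IMPLIES (NOT 0 IMPLIES 1))) -> 1
  row 11 [01011]: (0 IMPLIES (NOT 0 IMPLIES (NOT 0 IMPLIES 1))) -> 1
  row 12 [01100]: (0 IMPLIES (NOT 1 IMPLIES (NOT 0 IMPLIES 0))) -> 1
  row 13 [01101]: (0 IMPLIES (NOT 1 IMPLIES (NOT 0 IMPLIES 0))) -> 1
  row 14 [01110]: (0 IMPLIES (NOT 1 IMPLIES (NOT 0 IMPLIES 1))) -> 1
  row 15 [01111]: (0 IMPLIES (NOT 1 IMPLIES (NOT 0 IMPLIES 1))) -> 1
  row 16 [10000]: (1 IMPLIES (NOT 0 IMPLIES (NOT 1 IMPLIES 0))) -> 1
  row 17 [10001]: (1 IMPLIES (NOT 0 IMPLIES (NOT 1 IMPLIES 0))) -> 1
  row 18 [10010]: (1 IMPLIES (NOT 0 IMPLIES (NOT 1 IMPLIES 1))) -> 1
  row 19 [10011]: (1 IMPLIES (NOT 0 IMPLIES (NOT 1 IMPLIES 1))) -> 1
  row 20 [10100]: (1 IMPLIES (NOT 1 IMPLIES (NOT 1 IMPLIES 0))) -> 1
  row 21 [10101]: (1 IMPLIES (NOT 1 IMPLIES (NOT 1 IMPLIES 0))) -> 1
  row 22 [10110]: (1 IMPLIES (NOT 1 IMPLIES (NOT 1 IMPLIES 1))) -> 1
  row 23 [10111]: (1 IMPLIES (NOT 1 IMPLIES (NOT 1 IMPLIES 1))) -> 1
  row 24 [11000]: (1 IMPLIES (NOT 0 IMPLIES (NOT 1 IMPLIES 0))) -> 1
  row 25 [11001]: (1 IMPLIES (NOT 0 IMPLIES (NOT 1 IMPLIES 0))) -> 1
  row 26 [11010]: (1 IMPLIES (NOT 0 IMPLIES (NOT 1 IMPLIES 1))) -> 1
  row 27 [11011]: (1 IMPLIES (NOT 0 IMPLIES (NOT 1 IMPLIES 1))) -> 1
  row 28 [11100]: (1 IMPLIES (NOT 1 IMPLIES (NOT 1 IMPLIES 0))) -> 1
  row 29 [11101]: (1 IMPLIES (NOT 1 IMPLIES (NOT 1 IMPLIES 0))) -> 1
  row 30 [11110]: (1 IMPLIES (NOT 1 IMPLIES (NOT 1 IMPLIES 1))) -> 1
  row 31 [11111]: (1 IMPLIES (NOT 1 IMPLIES (NOT 1 IMPLIES 1))) -> 1
Full result column, 4 rows per line (a,b,c fixed per line; d,e runs 00..11 left to right):
  rows 0-3 [a,b,c=000]: 1111  = hex F
  rows 4-7 [a,b,c=001]: 1111  = hex F
  rows 8-11 [a,b,c=010]: 1111  = hex F
  rows 12-15 [a,b,c=011]: 1111  = hex F
  rows 16-19 [a,b,c=100]: 1111  = hex F
  rows 20-23 [a,b,c=101]: 1111  = hex F
  rows 24-27 [a,b,c=110]: 1111  = hex F
  rows 28-31 [a,b,c=111]: 1111  = hex F
Output column (row 0 .. row 31) = 11111111111111111111111111111111
Output column grouped in 4s = 1111 1111 1111 1111 1111 1111 1111 1111 = 0xFFFFFFFF
Convert to decimal digit by digit (value = value*16 + digit):
  F -> 15
  15*16 + 15 (F) = 255
  255*16 + 15 (F) = 4095
  4095*16 + 15 (F) = 65535
  65535*16 + 15 (F) = 1048575
  1048575*16 + 15 (F) = 16777215
  16777215*16 + 15 (F) = 268435455
  268435455*16 + 15 (F) = 4294967295
Decimal = 4294967295

4294967295


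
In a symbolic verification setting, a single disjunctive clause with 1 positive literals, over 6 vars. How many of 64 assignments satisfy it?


Step 1: Total=2^6=64
Step 2: Unsat when all 1 false: 2^5=32
Step 3: Sat=64-32=32

32


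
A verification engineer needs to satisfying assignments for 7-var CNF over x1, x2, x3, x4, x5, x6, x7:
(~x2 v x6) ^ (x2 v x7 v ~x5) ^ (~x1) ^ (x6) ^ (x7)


CNF with 5 clauses over 7 vars (128 assignments).
An assignment satisfies CNF iff every clause has >=1 true literal.
Check each row (bits = x1,x2,x3,x4,x5,x6,x7; clause T/F shown):
  row 0 [0000000]: clauses=TTTFF -> 0
  row 1 [0000001]: clauses=TTTFT -> 0
  row 2 [0000010]: clauses=TTTTF -> 0
  row 3 [0000011]: clauses=TTTTT -> 1
  row 4 [0000100]: clauses=TFTFF -> 0
  (every remaining row is evaluated the same way; all 128 results are listed next)
Full result column, 8 rows per line (x1,x2,x3,x4 fixed per line; x5,x6,x7 runs 000..111 left to right):
  rows 0-7 [x1,x2,x3,x4=0000]: 00010001  (ones: 2)
  rows 8-15 [x1,x2,x3,x4=0001]: 00010001  (ones: 2)
  rows 16-23 [x1,x2,x3,x4=0010]: 00010001  (ones: 2)
  rows 24-31 [x1,x2,x3,x4=0011]: 00010001  (ones: 2)
  rows 32-39 [x1,x2,x3,x4=0100]: 00010001  (ones: 2)
  rows 40-47 [x1,x2,x3,x4=0101]: 00010001  (ones: 2)
  rows 48-55 [x1,x2,x3,x4=0110]: 00010001  (ones: 2)
  rows 56-63 [x1,x2,x3,x4=0111]: 00010001  (ones: 2)
  rows 64-71 [x1,x2,x3,x4=1000]: 00000000  (ones: 0)
  rows 72-79 [x1,x2,x3,x4=1001]: 00000000  (ones: 0)
  rows 80-87 [x1,x2,x3,x4=1010]: 00000000  (ones: 0)
  rows 88-95 [x1,x2,x3,x4=1011]: 00000000  (ones: 0)
  rows 96-103 [x1,x2,x3,x4=1100]: 00000000  (ones: 0)
  rows 104-111 [x1,x2,x3,x4=1101]: 00000000  (ones: 0)
  rows 112-119 [x1,x2,x3,x4=1110]: 00000000  (ones: 0)
  rows 120-127 [x1,x2,x3,x4=1111]: 00000000  (ones: 0)
Satisfying assignments = 2+2+2+2+2+2+2+2+0+0+0+0+0+0+0+0 = 16

16


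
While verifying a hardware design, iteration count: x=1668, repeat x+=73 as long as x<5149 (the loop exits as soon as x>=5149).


Step 1: x goes from 1668 toward 5149 by 73; the body runs while x<5149, so iterations = ceil((bound-start)/step)
Step 2: Distance=3481
Step 3: ceil(3481/73)=48

48


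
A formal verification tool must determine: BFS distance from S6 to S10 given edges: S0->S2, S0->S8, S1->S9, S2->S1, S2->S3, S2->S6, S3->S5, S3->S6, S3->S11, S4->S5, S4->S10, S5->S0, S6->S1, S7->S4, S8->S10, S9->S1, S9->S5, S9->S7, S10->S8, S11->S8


BFS layer-by-layer from S6:
  dist 0: {S6}
  dist 1: {S1}
  dist 2: {S9}
  dist 3: {S5, S7}
  dist 4: {S0, S4}
  dist 5: {S2, S8, S10}
  -> S10 reached at distance 5
Shortest path length = 5

5


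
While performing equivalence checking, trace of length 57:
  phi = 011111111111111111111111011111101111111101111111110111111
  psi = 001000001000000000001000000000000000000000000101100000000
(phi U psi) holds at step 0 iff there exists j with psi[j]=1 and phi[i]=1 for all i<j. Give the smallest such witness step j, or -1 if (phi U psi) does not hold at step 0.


(phi U psi) at 0: need smallest j with psi[j]=1 and phi[i]=1 for all i in [0,j).
Scan from step 0:
  step 0: phi=0 -> phi-prefix broken from here
  step 2: psi=1 but phi already failed -> not a witness
  step 8: psi=1 but phi already failed -> not a witness
  step 20: psi=1 but phi already failed -> not a witness
  step 45: psi=1 but phi already failed -> not a witness
  step 47: psi=1 but phi already failed -> not a witness
  step 48: psi=1 but phi already failed -> not a witness
  end of trace: no witness -> -1
Witness step = -1

-1


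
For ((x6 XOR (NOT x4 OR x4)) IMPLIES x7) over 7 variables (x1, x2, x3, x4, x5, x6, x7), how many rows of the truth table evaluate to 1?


Formula: ((x6 XOR (NOT x4 OR x4)) IMPLIES x7) over 7 vars (128 rows)
Evaluate each row (x1, x2, x3, x4, x5, x6, x7 as bits, MSB first):
  row 0 [0000000]: ((0 XOR (NOT 0 OR 0)) IMPLIES 0) -> 0
  row 1 [0000001]: ((0 XOR (NOT 0 OR 0)) IMPLIES 1) -> 1
  row 2 [0000010]: ((1 XOR (NOT 0 OR 0)) IMPLIES 0) -> 1
  row 3 [0000011]: ((1 XOR (NOT 0 OR 0)) IMPLIES 1) -> 1
  row 4 [0000100]: ((0 XOR (NOT 0 OR 0)) IMPLIES 0) -> 0
  (every remaining row is evaluated the same way; all 128 results are listed next)
Full result column, 8 rows per line (x1,x2,x3,x4 fixed per line; x5,x6,x7 runs 000..111 left to right):
  rows 0-7 [x1,x2,x3,x4=0000]: 01110111  (ones: 6)
  rows 8-15 [x1,x2,x3,x4=0001]: 01110111  (ones: 6)
  rows 16-23 [x1,x2,x3,x4=0010]: 01110111  (ones: 6)
  rows 24-31 [x1,x2,x3,x4=0011]: 01110111  (ones: 6)
  rows 32-39 [x1,x2,x3,x4=0100]: 01110111  (ones: 6)
  rows 40-47 [x1,x2,x3,x4=0101]: 01110111  (ones: 6)
  rows 48-55 [x1,x2,x3,x4=0110]: 01110111  (ones: 6)
  rows 56-63 [x1,x2,x3,x4=0111]: 01110111  (ones: 6)
  rows 64-71 [x1,x2,x3,x4=1000]: 01110111  (ones: 6)
  rows 72-79 [x1,x2,x3,x4=1001]: 01110111  (ones: 6)
  rows 80-87 [x1,x2,x3,x4=1010]: 01110111  (ones: 6)
  rows 88-95 [x1,x2,x3,x4=1011]: 01110111  (ones: 6)
  rows 96-103 [x1,x2,x3,x4=1100]: 01110111  (ones: 6)
  rows 104-111 [x1,x2,x3,x4=1101]: 01110111  (ones: 6)
  rows 112-119 [x1,x2,x3,x4=1110]: 01110111  (ones: 6)
  rows 120-127 [x1,x2,x3,x4=1111]: 01110111  (ones: 6)
Count of 1-rows = 6+6+6+6+6+6+6+6+6+6+6+6+6+6+6+6 = 96

96


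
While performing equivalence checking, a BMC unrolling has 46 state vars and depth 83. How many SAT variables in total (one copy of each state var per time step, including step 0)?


BMC unrolls to depth k, creating one copy of each state var for steps 0..k.
Step count = 83 + 1 = 84 (steps 0 through 83)
Vars per step = 46
Total = 46 * 84 = 3864

3864


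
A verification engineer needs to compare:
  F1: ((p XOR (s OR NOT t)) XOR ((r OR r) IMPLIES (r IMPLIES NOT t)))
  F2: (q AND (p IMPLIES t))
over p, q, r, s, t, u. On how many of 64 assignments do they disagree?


F1 = ((p XOR (s OR NOT t)) XOR ((r OR r) IMPLIES (r IMPLIES NOT t)))
F2 = (q AND (p IMPLIES t))
Evaluate both on each of 64 rows (bits = p,q,r,s,t,u):
  row 0 [000000]: F1=0 F2=0 -> 0
  row 1 [000001]: F1=0 F2=0 -> 0
  row 2 [000010]: F1=1 F2=0 (differ) -> 1
  row 3 [000011]: F1=1 F2=0 (differ) -> 1
  row 4 [000100]: F1=0 F2=0 -> 0
  (every remaining row is evaluated the same way; all 64 results are listed next)
Full result column, 8 rows per line (p,q,r fixed per line; s,t,u runs 000..111 left to right):
  rows 0-7 [p,q,r=000]: 00110000  (ones: 2)
  rows 8-15 [p,q,r=001]: 00000011  (ones: 2)
  rows 16-23 [p,q,r=010]: 11001111  (ones: 6)
  rows 24-31 [p,q,r=011]: 11111100  (ones: 6)
  rows 32-39 [p,q,r=100]: 11001111  (ones: 6)
  rows 40-47 [p,q,r=101]: 11111100  (ones: 6)
  rows 48-55 [p,q,r=110]: 11111100  (ones: 6)
  rows 56-63 [p,q,r=111]: 11001111  (ones: 6)
Disagreements = 2+2+6+6+6+6+6+6 = 40

40


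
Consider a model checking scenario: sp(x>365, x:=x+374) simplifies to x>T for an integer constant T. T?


Formula: sp(P, x:=E) = exists old_x. (x = E[old_x/x]) AND P[old_x/x] (old_x is the value of x before the assignment; eliminate old_x by solving x = E[old_x/x] for old_x)
Step 1: Precondition P: x>365, i.e. old_x > 365
Step 2: Assignment gives x = old_x + 374, so old_x = x - 374
Step 3: Substitute into P: x - 374 > 365
Step 4: Simplify: x > 365+374 = 739

739


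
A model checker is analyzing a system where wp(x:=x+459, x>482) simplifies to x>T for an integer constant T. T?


Formula: wp(x:=E, P) = P[E/x] (substitute E for x in postcondition)
Step 1: Postcondition: x>482
Step 2: Substitute x+459 for x: x+459>482
Step 3: Solve for x: x > 482-459 = 23

23


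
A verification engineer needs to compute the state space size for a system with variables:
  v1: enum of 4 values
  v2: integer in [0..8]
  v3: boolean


State space = product of domain sizes of all variables.
Domain sizes:
  v1 (enum of 4 values): 4
  v2 (integer in [0..8]): 9
  v3 (boolean): 2
Product = 4 * 9 * 2 = 72

72


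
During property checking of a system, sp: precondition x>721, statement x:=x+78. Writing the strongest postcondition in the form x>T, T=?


Formula: sp(P, x:=E) = exists old_x. (x = E[old_x/x]) AND P[old_x/x] (old_x is the value of x before the assignment; eliminate old_x by solving x = E[old_x/x] for old_x)
Step 1: Precondition P: x>721, i.e. old_x > 721
Step 2: Assignment gives x = old_x + 78, so old_x = x - 78
Step 3: Substitute into P: x - 78 > 721
Step 4: Simplify: x > 721+78 = 799

799


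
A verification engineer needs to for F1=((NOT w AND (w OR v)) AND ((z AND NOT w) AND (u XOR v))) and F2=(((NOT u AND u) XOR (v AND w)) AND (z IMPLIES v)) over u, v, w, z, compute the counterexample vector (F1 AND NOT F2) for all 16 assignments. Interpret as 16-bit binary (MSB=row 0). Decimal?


F1 = ((NOT w AND (w OR v)) AND ((z AND NOT w) AND (u XOR v)))
F2 = (((NOT u AND u) XOR (v AND w)) AND (z IMPLIES v))
Counterexample to F1=>F2 is where F1=1 and F2=0.
Evaluate each row (bits = u,v,w,z, MSB first):
  row 0 [0000]: F1=0 F2=0 -> F1&~F2 -> 0
  row 1 [0001]: F1=0 F2=0 -> F1&~F2 -> 0
  row 2 [0010]: F1=0 F2=0 -> F1&~F2 -> 0
  row 3 [0011]: F1=0 F2=0 -> F1&~F2 -> 0
  row 4 [0100]: F1=0 F2=0 -> F1&~F2 -> 0
  row 5 [0101]: F1=1 F2=0 -> F1&~F2 -> 1
  row 6 [0110]: F1=0 F2=1 -> F1&~F2 -> 0
  row 7 [0111]: F1=0 F2=1 -> F1&~F2 -> 0
  row 8 [1000]: F1=0 F2=0 -> F1&~F2 -> 0
  row 9 [1001]: F1=0 F2=0 -> F1&~F2 -> 0
  row 10 [1010]: F1=0 F2=0 -> F1&~F2 -> 0
  row 11 [1011]: F1=0 F2=0 -> F1&~F2 -> 0
  row 12 [1100]: F1=0 F2=0 -> F1&~F2 -> 0
  row 13 [1101]: F1=0 F2=0 -> F1&~F2 -> 0
  row 14 [1110]: F1=0 F2=1 -> F1&~F2 -> 0
  row 15 [1111]: F1=0 F2=1 -> F1&~F2 -> 0
Full result column, 4 rows per line (u,v fixed per line; w,z runs 00..11 left to right):
  rows 0-3 [u,v=00]: 0000  = hex 0
  rows 4-7 [u,v=01]: 0100  = hex 4
  rows 8-11 [u,v=10]: 0000  = hex 0
  rows 12-15 [u,v=11]: 0000  = hex 0
Counterexample vector (row 0 .. row 15) = 0000010000000000
Output column grouped in 4s = 0000 0100 0000 0000 = 0x0400
Convert to decimal digit by digit (value = value*16 + digit):
  0 -> 0
  0*16 + 4 = 4
  4*16 + 0 = 64
  64*16 + 0 = 1024
Decimal = 1024

1024


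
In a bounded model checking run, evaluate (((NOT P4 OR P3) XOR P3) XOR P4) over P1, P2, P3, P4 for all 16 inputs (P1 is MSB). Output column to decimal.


Formula: (((NOT P4 OR P3) XOR P3) XOR P4) over P1, P2, P3, P4 (16 rows)
Evaluate each row (bits = P1,P2,P3,P4, MSB first):
  row 0 [0000]: (((NOT 0 OR 0) XOR 0) XOR 0) -> 1
  row 1 [0001]: (((NOT 1 OR 0) XOR 0) XOR 1) -> 1
  row 2 [0010]: (((NOT 0 OR 1) XOR 1) XOR 0) -> 0
  row 3 [0011]: (((NOT 1 OR 1) XOR 1) XOR 1) -> 1
  row 4 [0100]: (((NOT 0 OR 0) XOR 0) XOR 0) -> 1
  row 5 [0101]: (((NOT 1 OR 0) XOR 0) XOR 1) -> 1
  row 6 [0110]: (((NOT 0 OR 1) XOR 1) XOR 0) -> 0
  row 7 [0111]: (((NOT 1 OR 1) XOR 1) XOR 1) -> 1
  row 8 [1000]: (((NOT 0 OR 0) XOR 0) XOR 0) -> 1
  row 9 [1001]: (((NOT 1 OR 0) XOR 0) XOR 1) -> 1
  row 10 [1010]: (((NOT 0 OR 1) XOR 1) XOR 0) -> 0
  row 11 [1011]: (((NOT 1 OR 1) XOR 1) XOR 1) -> 1
  row 12 [1100]: (((NOT 0 OR 0) XOR 0) XOR 0) -> 1
  row 13 [1101]: (((NOT 1 OR 0) XOR 0) XOR 1) -> 1
  row 14 [1110]: (((NOT 0 OR 1) XOR 1) XOR 0) -> 0
  row 15 [1111]: (((NOT 1 OR 1) XOR 1) XOR 1) -> 1
Full result column, 4 rows per line (P1,P2 fixed per line; P3,P4 runs 00..11 left to right):
  rows 0-3 [P1,P2=00]: 1101  = hex D
  rows 4-7 [P1,P2=01]: 1101  = hex D
  rows 8-11 [P1,P2=10]: 1101  = hex D
  rows 12-15 [P1,P2=11]: 1101  = hex D
Output column (row 0 .. row 15) = 1101110111011101
Output column grouped in 4s = 1101 1101 1101 1101 = 0xDDDD
Convert to decimal digit by digit (value = value*16 + digit):
  D -> 13
  13*16 + 13 (D) = 221
  221*16 + 13 (D) = 3549
  3549*16 + 13 (D) = 56797
Decimal = 56797

56797


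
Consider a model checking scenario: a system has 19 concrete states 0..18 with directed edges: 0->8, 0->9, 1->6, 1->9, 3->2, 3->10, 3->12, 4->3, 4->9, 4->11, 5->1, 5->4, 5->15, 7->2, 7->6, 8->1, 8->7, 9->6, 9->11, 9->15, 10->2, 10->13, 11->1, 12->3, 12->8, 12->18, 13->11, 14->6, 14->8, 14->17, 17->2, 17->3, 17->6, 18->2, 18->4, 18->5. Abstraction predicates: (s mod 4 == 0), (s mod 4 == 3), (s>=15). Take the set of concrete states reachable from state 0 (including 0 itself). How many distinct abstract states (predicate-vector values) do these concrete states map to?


BFS from 0:
Concrete reachable: {0, 1, 2, 6, 7, 8, 9, 11, 15}
Abstract via predicates (s mod 4 == 0), (s mod 4 == 3), (s>=15):
  (0,0,0) <- {1, 2, 6, 9}
  (0,1,0) <- {7, 11}
  (0,1,1) <- {15}
  (1,0,0) <- {0, 8}
Distinct abstract states = 4

4


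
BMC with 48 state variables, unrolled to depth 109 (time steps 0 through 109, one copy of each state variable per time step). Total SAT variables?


BMC unrolls to depth k, creating one copy of each state var for steps 0..k.
Step count = 109 + 1 = 110 (steps 0 through 109)
Vars per step = 48
Total = 48 * 110 = 5280

5280


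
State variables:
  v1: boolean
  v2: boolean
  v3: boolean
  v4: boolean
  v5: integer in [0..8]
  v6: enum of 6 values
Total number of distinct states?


State space = product of domain sizes of all variables.
Domain sizes:
  v1 (boolean): 2
  v2 (boolean): 2
  v3 (boolean): 2
  v4 (boolean): 2
  v5 (integer in [0..8]): 9
  v6 (enum of 6 values): 6
Product = 2 * 2 * 2 * 2 * 9 * 6 = 864

864


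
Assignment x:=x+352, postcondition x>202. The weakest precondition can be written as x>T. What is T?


Formula: wp(x:=E, P) = P[E/x] (substitute E for x in postcondition)
Step 1: Postcondition: x>202
Step 2: Substitute x+352 for x: x+352>202
Step 3: Solve for x: x > 202-352 = -150

-150


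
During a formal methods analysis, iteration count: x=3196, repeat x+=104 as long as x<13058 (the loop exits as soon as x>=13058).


Step 1: x goes from 3196 toward 13058 by 104; the body runs while x<13058, so iterations = ceil((bound-start)/step)
Step 2: Distance=9862
Step 3: ceil(9862/104)=95

95


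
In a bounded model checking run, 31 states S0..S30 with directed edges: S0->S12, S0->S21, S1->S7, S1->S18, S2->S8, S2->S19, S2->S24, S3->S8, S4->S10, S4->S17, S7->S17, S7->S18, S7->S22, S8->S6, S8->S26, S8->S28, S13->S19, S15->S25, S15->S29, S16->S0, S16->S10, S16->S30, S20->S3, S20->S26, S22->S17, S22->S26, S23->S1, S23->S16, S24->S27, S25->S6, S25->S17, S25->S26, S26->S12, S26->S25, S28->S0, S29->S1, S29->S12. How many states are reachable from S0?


BFS from S0:
  layer 0: {S0}
  layer 1: {S12, S21}
Reachable set: {S0, S12, S21}
Count = 3

3


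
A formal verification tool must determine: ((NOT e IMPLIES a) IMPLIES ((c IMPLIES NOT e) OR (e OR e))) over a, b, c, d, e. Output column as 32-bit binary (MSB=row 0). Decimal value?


Formula: ((NOT e IMPLIES a) IMPLIES ((c IMPLIES NOT e) OR (e OR e))) over a, b, c, d, e (32 rows)
Evaluate each row (bits = a,b,c,d,e, MSB first):
  row 0 [00000]: ((NOT 0 IMPLIES 0) IMPLIES ((0 IMPLIES NOT 0) OR (0 OR 0))) -> 1
  row 1 [00001]: ((NOT 1 IMPLIES 0) IMPLIES ((0 IMPLIES NOT 1) OR (1 OR 1))) -> 1
  row 2 [00010]: ((NOT 0 IMPLIES 0) IMPLIES ((0 IMPLIES NOT 0) OR (0 OR 0))) -> 1
  row 3 [00011]: ((NOT 1 IMPLIES 0) IMPLIES ((0 IMPLIES NOT 1) OR (1 OR 1))) -> 1
  row 4 [00100]: ((NOT 0 IMPLIES 0) IMPLIES ((1 IMPLIES NOT 0) OR (0 OR 0))) -> 1
  row 5 [00101]: ((NOT 1 IMPLIES 0) IMPLIES ((1 IMPLIES NOT 1) OR (1 OR 1))) -> 1
  row 6 [00110]: ((NOT 0 IMPLIES 0) IMPLIES ((1 IMPLIES NOT 0) OR (0 OR 0))) -> 1
  row 7 [00111]: ((NOT 1 IMPLIES 0) IMPLIES ((1 IMPLIES NOT 1) OR (1 OR 1))) -> 1
  row 8 [01000]: ((NOT 0 IMPLIES 0) IMPLIES ((0 IMPLIES NOT 0) OR (0 OR 0))) -> 1
  row 9 [01001]: ((NOT 1 IMPLIES 0) IMPLIES ((0 IMPLIES NOT 1) OR (1 OR 1))) -> 1
  row 10 [01010]: ((NOT 0 IMPLIES 0) IMPLIES ((0 IMPLIES NOT 0) OR (0 OR 0))) -> 1
  row 11 [01011]: ((NOT 1 IMPLIES 0) IMPLIES ((0 IMPLIES NOT 1) OR (1 OR 1))) -> 1
  row 12 [01100]: ((NOT 0 IMPLIES 0) IMPLIES ((1 IMPLIES NOT 0) OR (0 OR 0))) -> 1
  row 13 [01101]: ((NOT 1 IMPLIES 0) IMPLIES ((1 IMPLIES NOT 1) OR (1 OR 1))) -> 1
  row 14 [01110]: ((NOT 0 IMPLIES 0) IMPLIES ((1 IMPLIES NOT 0) OR (0 OR 0))) -> 1
  row 15 [01111]: ((NOT 1 IMPLIES 0) IMPLIES ((1 IMPLIES NOT 1) OR (1 OR 1))) -> 1
  row 16 [10000]: ((NOT 0 IMPLIES 1) IMPLIES ((0 IMPLIES NOT 0) OR (0 OR 0))) -> 1
  row 17 [10001]: ((NOT 1 IMPLIES 1) IMPLIES ((0 IMPLIES NOT 1) OR (1 OR 1))) -> 1
  row 18 [10010]: ((NOT 0 IMPLIES 1) IMPLIES ((0 IMPLIES NOT 0) OR (0 OR 0))) -> 1
  row 19 [10011]: ((NOT 1 IMPLIES 1) IMPLIES ((0 IMPLIES NOT 1) OR (1 OR 1))) -> 1
  row 20 [10100]: ((NOT 0 IMPLIES 1) IMPLIES ((1 IMPLIES NOT 0) OR (0 OR 0))) -> 1
  row 21 [10101]: ((NOT 1 IMPLIES 1) IMPLIES ((1 IMPLIES NOT 1) OR (1 OR 1))) -> 1
  row 22 [10110]: ((NOT 0 IMPLIES 1) IMPLIES ((1 IMPLIES NOT 0) OR (0 OR 0))) -> 1
  row 23 [10111]: ((NOT 1 IMPLIES 1) IMPLIES ((1 IMPLIES NOT 1) OR (1 OR 1))) -> 1
  row 24 [11000]: ((NOT 0 IMPLIES 1) IMPLIES ((0 IMPLIES NOT 0) OR (0 OR 0))) -> 1
  row 25 [11001]: ((NOT 1 IMPLIES 1) IMPLIES ((0 IMPLIES NOT 1) OR (1 OR 1))) -> 1
  row 26 [11010]: ((NOT 0 IMPLIES 1) IMPLIES ((0 IMPLIES NOT 0) OR (0 OR 0))) -> 1
  row 27 [11011]: ((NOT 1 IMPLIES 1) IMPLIES ((0 IMPLIES NOT 1) OR (1 OR 1))) -> 1
  row 28 [11100]: ((NOT 0 IMPLIES 1) IMPLIES ((1 IMPLIES NOT 0) OR (0 OR 0))) -> 1
  row 29 [11101]: ((NOT 1 IMPLIES 1) IMPLIES ((1 IMPLIES NOT 1) OR (1 OR 1))) -> 1
  row 30 [11110]: ((NOT 0 IMPLIES 1) IMPLIES ((1 IMPLIES NOT 0) OR (0 OR 0))) -> 1
  row 31 [11111]: ((NOT 1 IMPLIES 1) IMPLIES ((1 IMPLIES NOT 1) OR (1 OR 1))) -> 1
Full result column, 4 rows per line (a,b,c fixed per line; d,e runs 00..11 left to right):
  rows 0-3 [a,b,c=000]: 1111  = hex F
  rows 4-7 [a,b,c=001]: 1111  = hex F
  rows 8-11 [a,b,c=010]: 1111  = hex F
  rows 12-15 [a,b,c=011]: 1111  = hex F
  rows 16-19 [a,b,c=100]: 1111  = hex F
  rows 20-23 [a,b,c=101]: 1111  = hex F
  rows 24-27 [a,b,c=110]: 1111  = hex F
  rows 28-31 [a,b,c=111]: 1111  = hex F
Output column (row 0 .. row 31) = 11111111111111111111111111111111
Output column grouped in 4s = 1111 1111 1111 1111 1111 1111 1111 1111 = 0xFFFFFFFF
Convert to decimal digit by digit (value = value*16 + digit):
  F -> 15
  15*16 + 15 (F) = 255
  255*16 + 15 (F) = 4095
  4095*16 + 15 (F) = 65535
  65535*16 + 15 (F) = 1048575
  1048575*16 + 15 (F) = 16777215
  16777215*16 + 15 (F) = 268435455
  268435455*16 + 15 (F) = 4294967295
Decimal = 4294967295

4294967295
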